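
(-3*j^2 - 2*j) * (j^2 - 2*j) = -3*j^4 + 4*j^3 + 4*j^2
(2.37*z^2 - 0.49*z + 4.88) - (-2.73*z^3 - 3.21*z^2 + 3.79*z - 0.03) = 2.73*z^3 + 5.58*z^2 - 4.28*z + 4.91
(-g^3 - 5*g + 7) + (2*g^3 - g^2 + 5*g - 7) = g^3 - g^2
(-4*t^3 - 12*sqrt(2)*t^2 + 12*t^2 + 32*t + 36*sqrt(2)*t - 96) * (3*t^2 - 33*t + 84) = -12*t^5 - 36*sqrt(2)*t^4 + 168*t^4 - 636*t^3 + 504*sqrt(2)*t^3 - 2196*sqrt(2)*t^2 - 336*t^2 + 3024*sqrt(2)*t + 5856*t - 8064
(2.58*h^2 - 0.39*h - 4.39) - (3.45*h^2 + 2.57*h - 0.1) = -0.87*h^2 - 2.96*h - 4.29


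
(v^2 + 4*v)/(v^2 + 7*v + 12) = v/(v + 3)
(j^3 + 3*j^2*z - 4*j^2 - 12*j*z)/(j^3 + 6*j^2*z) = (j^2 + 3*j*z - 4*j - 12*z)/(j*(j + 6*z))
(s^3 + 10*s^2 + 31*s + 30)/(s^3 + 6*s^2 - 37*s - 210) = (s^2 + 5*s + 6)/(s^2 + s - 42)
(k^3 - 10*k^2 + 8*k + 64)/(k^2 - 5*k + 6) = (k^3 - 10*k^2 + 8*k + 64)/(k^2 - 5*k + 6)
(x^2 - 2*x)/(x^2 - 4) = x/(x + 2)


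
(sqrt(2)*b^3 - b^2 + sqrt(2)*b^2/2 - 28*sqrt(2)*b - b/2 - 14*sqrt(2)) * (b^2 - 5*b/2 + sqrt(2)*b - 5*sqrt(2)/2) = sqrt(2)*b^5 - 2*sqrt(2)*b^4 + b^4 - 121*sqrt(2)*b^3/4 - 2*b^3 - 229*b^2/4 + 58*sqrt(2)*b^2 + 145*sqrt(2)*b/4 + 112*b + 70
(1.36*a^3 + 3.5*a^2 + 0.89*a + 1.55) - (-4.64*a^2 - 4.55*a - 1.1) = 1.36*a^3 + 8.14*a^2 + 5.44*a + 2.65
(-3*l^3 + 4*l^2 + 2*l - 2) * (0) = 0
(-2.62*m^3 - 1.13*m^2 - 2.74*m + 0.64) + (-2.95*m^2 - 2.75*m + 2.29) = -2.62*m^3 - 4.08*m^2 - 5.49*m + 2.93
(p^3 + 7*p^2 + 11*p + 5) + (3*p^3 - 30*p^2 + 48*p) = 4*p^3 - 23*p^2 + 59*p + 5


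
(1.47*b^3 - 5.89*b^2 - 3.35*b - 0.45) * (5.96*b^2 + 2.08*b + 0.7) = 8.7612*b^5 - 32.0468*b^4 - 31.1882*b^3 - 13.773*b^2 - 3.281*b - 0.315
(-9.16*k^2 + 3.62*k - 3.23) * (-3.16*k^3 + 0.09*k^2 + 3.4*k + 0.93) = 28.9456*k^5 - 12.2636*k^4 - 20.6114*k^3 + 3.4985*k^2 - 7.6154*k - 3.0039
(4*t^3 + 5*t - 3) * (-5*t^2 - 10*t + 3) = -20*t^5 - 40*t^4 - 13*t^3 - 35*t^2 + 45*t - 9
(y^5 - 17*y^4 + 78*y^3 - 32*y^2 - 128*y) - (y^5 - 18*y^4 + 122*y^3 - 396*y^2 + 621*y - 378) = y^4 - 44*y^3 + 364*y^2 - 749*y + 378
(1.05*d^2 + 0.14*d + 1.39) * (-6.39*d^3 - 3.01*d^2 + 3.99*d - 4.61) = -6.7095*d^5 - 4.0551*d^4 - 5.114*d^3 - 8.4658*d^2 + 4.9007*d - 6.4079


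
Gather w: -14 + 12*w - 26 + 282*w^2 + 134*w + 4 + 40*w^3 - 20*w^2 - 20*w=40*w^3 + 262*w^2 + 126*w - 36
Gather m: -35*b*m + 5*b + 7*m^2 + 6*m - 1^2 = 5*b + 7*m^2 + m*(6 - 35*b) - 1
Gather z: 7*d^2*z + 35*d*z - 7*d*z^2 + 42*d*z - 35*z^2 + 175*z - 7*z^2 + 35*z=z^2*(-7*d - 42) + z*(7*d^2 + 77*d + 210)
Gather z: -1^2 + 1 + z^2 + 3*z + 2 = z^2 + 3*z + 2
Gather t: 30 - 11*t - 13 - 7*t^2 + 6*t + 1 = -7*t^2 - 5*t + 18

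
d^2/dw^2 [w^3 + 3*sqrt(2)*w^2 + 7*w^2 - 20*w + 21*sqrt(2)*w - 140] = 6*w + 6*sqrt(2) + 14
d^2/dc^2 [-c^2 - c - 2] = -2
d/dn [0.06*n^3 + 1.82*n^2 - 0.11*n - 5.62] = 0.18*n^2 + 3.64*n - 0.11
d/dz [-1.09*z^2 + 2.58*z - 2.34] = 2.58 - 2.18*z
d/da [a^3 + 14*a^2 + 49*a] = 3*a^2 + 28*a + 49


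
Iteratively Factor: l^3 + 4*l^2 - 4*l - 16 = (l + 2)*(l^2 + 2*l - 8) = (l - 2)*(l + 2)*(l + 4)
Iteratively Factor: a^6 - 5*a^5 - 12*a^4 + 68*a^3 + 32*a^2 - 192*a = (a - 4)*(a^5 - a^4 - 16*a^3 + 4*a^2 + 48*a) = a*(a - 4)*(a^4 - a^3 - 16*a^2 + 4*a + 48) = a*(a - 4)*(a + 2)*(a^3 - 3*a^2 - 10*a + 24) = a*(a - 4)*(a + 2)*(a + 3)*(a^2 - 6*a + 8) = a*(a - 4)^2*(a + 2)*(a + 3)*(a - 2)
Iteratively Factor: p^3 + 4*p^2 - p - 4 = (p - 1)*(p^2 + 5*p + 4) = (p - 1)*(p + 4)*(p + 1)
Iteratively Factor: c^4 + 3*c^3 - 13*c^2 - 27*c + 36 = (c - 1)*(c^3 + 4*c^2 - 9*c - 36) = (c - 3)*(c - 1)*(c^2 + 7*c + 12) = (c - 3)*(c - 1)*(c + 4)*(c + 3)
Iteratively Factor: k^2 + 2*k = (k)*(k + 2)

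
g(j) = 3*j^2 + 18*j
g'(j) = 6*j + 18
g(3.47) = 98.58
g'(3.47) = 38.82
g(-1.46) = -19.89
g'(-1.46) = 9.24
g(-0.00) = 0.00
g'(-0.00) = 18.00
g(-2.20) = -25.08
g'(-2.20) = 4.80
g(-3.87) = -24.73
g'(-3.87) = -5.22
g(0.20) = 3.72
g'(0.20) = 19.20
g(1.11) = 23.68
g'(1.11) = 24.66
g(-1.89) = -23.30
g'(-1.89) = 6.66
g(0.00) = 0.00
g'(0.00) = 18.00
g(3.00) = 81.00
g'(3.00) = 36.00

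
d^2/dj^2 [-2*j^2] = -4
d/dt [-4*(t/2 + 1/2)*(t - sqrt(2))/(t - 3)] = 2*(-t^2 + 6*t - 4*sqrt(2) + 3)/(t^2 - 6*t + 9)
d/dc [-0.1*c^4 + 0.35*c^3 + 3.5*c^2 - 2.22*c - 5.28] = -0.4*c^3 + 1.05*c^2 + 7.0*c - 2.22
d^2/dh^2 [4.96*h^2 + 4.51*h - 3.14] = 9.92000000000000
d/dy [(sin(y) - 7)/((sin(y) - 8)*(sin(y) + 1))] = (14*sin(y) + cos(y)^2 - 58)*cos(y)/((sin(y) - 8)^2*(sin(y) + 1)^2)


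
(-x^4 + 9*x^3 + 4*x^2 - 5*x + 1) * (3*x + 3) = -3*x^5 + 24*x^4 + 39*x^3 - 3*x^2 - 12*x + 3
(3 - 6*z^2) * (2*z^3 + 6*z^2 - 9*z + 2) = -12*z^5 - 36*z^4 + 60*z^3 + 6*z^2 - 27*z + 6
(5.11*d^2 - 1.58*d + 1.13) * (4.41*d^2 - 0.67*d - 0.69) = 22.5351*d^4 - 10.3915*d^3 + 2.516*d^2 + 0.3331*d - 0.7797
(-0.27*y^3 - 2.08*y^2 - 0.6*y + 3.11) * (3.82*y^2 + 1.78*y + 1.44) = -1.0314*y^5 - 8.4262*y^4 - 6.3832*y^3 + 7.817*y^2 + 4.6718*y + 4.4784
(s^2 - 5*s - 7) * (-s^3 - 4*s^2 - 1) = -s^5 + s^4 + 27*s^3 + 27*s^2 + 5*s + 7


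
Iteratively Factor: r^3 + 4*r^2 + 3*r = (r + 1)*(r^2 + 3*r) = r*(r + 1)*(r + 3)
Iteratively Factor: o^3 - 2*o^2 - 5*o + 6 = (o - 1)*(o^2 - o - 6) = (o - 1)*(o + 2)*(o - 3)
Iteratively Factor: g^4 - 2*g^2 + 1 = (g - 1)*(g^3 + g^2 - g - 1) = (g - 1)^2*(g^2 + 2*g + 1) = (g - 1)^2*(g + 1)*(g + 1)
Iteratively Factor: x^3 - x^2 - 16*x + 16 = (x + 4)*(x^2 - 5*x + 4) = (x - 1)*(x + 4)*(x - 4)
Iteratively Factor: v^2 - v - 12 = (v - 4)*(v + 3)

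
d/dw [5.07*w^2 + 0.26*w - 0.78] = 10.14*w + 0.26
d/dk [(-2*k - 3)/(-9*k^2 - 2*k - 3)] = 18*k*(-k - 3)/(81*k^4 + 36*k^3 + 58*k^2 + 12*k + 9)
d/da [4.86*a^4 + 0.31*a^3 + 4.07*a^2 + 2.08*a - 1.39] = 19.44*a^3 + 0.93*a^2 + 8.14*a + 2.08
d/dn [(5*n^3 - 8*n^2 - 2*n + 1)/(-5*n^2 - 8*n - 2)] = (-25*n^4 - 80*n^3 + 24*n^2 + 42*n + 12)/(25*n^4 + 80*n^3 + 84*n^2 + 32*n + 4)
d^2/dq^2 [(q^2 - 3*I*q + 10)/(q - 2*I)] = 24/(q^3 - 6*I*q^2 - 12*q + 8*I)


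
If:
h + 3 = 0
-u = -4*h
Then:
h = -3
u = -12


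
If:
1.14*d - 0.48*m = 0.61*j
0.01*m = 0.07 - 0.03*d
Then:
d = 2.33333333333333 - 0.333333333333333*m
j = 4.36065573770492 - 1.40983606557377*m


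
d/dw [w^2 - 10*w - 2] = 2*w - 10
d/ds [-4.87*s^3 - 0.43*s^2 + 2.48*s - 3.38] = -14.61*s^2 - 0.86*s + 2.48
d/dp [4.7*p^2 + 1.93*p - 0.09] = 9.4*p + 1.93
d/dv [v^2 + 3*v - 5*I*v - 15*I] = 2*v + 3 - 5*I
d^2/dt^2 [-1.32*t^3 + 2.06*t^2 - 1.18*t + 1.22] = 4.12 - 7.92*t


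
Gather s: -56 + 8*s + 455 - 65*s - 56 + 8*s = 343 - 49*s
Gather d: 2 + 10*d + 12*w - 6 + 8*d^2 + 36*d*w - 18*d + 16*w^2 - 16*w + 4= 8*d^2 + d*(36*w - 8) + 16*w^2 - 4*w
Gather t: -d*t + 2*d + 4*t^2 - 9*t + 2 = 2*d + 4*t^2 + t*(-d - 9) + 2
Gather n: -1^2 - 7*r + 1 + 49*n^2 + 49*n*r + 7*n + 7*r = 49*n^2 + n*(49*r + 7)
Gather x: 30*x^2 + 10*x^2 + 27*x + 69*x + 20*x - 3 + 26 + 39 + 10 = 40*x^2 + 116*x + 72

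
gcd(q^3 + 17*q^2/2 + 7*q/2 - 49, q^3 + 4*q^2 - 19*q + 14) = q^2 + 5*q - 14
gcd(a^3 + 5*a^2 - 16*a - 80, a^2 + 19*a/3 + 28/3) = a + 4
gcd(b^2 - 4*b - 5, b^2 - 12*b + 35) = b - 5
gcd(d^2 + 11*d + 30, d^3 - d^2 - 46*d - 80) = d + 5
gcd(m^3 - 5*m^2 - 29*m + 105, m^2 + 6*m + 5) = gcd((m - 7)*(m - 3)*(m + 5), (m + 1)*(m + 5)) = m + 5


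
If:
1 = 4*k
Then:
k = 1/4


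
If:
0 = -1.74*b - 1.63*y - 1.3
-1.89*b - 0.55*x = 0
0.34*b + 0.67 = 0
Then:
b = -1.97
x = 6.77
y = 1.31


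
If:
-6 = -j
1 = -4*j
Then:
No Solution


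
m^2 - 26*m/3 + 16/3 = (m - 8)*(m - 2/3)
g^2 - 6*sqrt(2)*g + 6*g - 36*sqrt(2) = (g + 6)*(g - 6*sqrt(2))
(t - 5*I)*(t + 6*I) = t^2 + I*t + 30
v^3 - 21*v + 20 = (v - 4)*(v - 1)*(v + 5)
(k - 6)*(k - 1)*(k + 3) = k^3 - 4*k^2 - 15*k + 18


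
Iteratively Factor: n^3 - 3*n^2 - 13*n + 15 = (n - 1)*(n^2 - 2*n - 15) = (n - 1)*(n + 3)*(n - 5)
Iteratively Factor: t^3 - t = (t - 1)*(t^2 + t) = (t - 1)*(t + 1)*(t)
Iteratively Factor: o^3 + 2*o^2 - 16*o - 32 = (o - 4)*(o^2 + 6*o + 8) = (o - 4)*(o + 2)*(o + 4)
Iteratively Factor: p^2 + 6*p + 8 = (p + 2)*(p + 4)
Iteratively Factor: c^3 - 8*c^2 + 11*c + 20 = (c - 5)*(c^2 - 3*c - 4) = (c - 5)*(c - 4)*(c + 1)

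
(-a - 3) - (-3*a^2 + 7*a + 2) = 3*a^2 - 8*a - 5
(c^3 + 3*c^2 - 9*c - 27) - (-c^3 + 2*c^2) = 2*c^3 + c^2 - 9*c - 27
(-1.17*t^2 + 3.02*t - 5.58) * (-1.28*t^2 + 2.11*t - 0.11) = 1.4976*t^4 - 6.3343*t^3 + 13.6433*t^2 - 12.106*t + 0.6138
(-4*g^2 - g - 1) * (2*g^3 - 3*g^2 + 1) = -8*g^5 + 10*g^4 + g^3 - g^2 - g - 1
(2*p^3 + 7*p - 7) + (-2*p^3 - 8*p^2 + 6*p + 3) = -8*p^2 + 13*p - 4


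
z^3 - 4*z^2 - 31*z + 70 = (z - 7)*(z - 2)*(z + 5)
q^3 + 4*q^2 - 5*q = q*(q - 1)*(q + 5)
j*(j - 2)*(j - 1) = j^3 - 3*j^2 + 2*j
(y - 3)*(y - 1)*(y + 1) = y^3 - 3*y^2 - y + 3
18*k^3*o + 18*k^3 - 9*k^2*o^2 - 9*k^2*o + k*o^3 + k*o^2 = (-6*k + o)*(-3*k + o)*(k*o + k)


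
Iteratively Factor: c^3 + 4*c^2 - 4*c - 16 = (c + 4)*(c^2 - 4) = (c + 2)*(c + 4)*(c - 2)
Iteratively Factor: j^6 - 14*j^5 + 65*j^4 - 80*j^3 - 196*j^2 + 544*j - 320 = (j - 4)*(j^5 - 10*j^4 + 25*j^3 + 20*j^2 - 116*j + 80) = (j - 5)*(j - 4)*(j^4 - 5*j^3 + 20*j - 16) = (j - 5)*(j - 4)^2*(j^3 - j^2 - 4*j + 4) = (j - 5)*(j - 4)^2*(j + 2)*(j^2 - 3*j + 2) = (j - 5)*(j - 4)^2*(j - 2)*(j + 2)*(j - 1)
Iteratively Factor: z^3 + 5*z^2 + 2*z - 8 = (z + 4)*(z^2 + z - 2) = (z + 2)*(z + 4)*(z - 1)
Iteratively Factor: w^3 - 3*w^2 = (w)*(w^2 - 3*w) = w*(w - 3)*(w)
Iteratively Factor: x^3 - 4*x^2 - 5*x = (x + 1)*(x^2 - 5*x) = x*(x + 1)*(x - 5)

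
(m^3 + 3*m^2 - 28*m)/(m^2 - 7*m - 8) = m*(-m^2 - 3*m + 28)/(-m^2 + 7*m + 8)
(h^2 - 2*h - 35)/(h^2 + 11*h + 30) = (h - 7)/(h + 6)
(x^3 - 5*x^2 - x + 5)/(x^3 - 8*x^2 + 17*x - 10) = (x + 1)/(x - 2)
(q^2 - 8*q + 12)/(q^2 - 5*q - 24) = (-q^2 + 8*q - 12)/(-q^2 + 5*q + 24)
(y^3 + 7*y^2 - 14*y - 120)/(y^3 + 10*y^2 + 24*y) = (y^2 + y - 20)/(y*(y + 4))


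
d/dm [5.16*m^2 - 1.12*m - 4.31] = 10.32*m - 1.12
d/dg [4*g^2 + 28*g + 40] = 8*g + 28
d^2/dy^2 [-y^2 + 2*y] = -2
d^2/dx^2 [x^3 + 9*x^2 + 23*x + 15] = 6*x + 18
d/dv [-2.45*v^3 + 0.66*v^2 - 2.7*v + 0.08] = -7.35*v^2 + 1.32*v - 2.7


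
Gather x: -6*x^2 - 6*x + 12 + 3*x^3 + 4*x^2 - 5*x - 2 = 3*x^3 - 2*x^2 - 11*x + 10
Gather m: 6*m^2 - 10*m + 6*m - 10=6*m^2 - 4*m - 10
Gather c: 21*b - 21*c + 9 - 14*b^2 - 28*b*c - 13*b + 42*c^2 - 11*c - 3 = -14*b^2 + 8*b + 42*c^2 + c*(-28*b - 32) + 6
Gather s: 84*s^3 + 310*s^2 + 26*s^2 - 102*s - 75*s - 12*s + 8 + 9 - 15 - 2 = 84*s^3 + 336*s^2 - 189*s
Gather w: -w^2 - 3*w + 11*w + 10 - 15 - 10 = -w^2 + 8*w - 15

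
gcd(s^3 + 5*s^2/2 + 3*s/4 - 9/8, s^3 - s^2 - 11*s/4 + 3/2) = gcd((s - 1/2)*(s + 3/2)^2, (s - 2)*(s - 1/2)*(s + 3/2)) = s^2 + s - 3/4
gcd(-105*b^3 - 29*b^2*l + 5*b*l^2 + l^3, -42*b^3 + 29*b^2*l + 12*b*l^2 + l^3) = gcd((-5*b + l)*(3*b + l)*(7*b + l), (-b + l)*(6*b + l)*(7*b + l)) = 7*b + l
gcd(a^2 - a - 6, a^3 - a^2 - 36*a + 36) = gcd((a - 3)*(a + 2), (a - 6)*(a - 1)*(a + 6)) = 1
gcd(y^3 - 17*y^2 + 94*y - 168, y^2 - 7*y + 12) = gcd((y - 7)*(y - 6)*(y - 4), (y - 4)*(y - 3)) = y - 4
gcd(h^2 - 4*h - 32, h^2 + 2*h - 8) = h + 4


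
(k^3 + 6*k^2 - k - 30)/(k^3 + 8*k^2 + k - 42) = (k + 5)/(k + 7)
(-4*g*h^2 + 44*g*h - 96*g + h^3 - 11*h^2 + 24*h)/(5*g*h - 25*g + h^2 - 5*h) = (-4*g*h^2 + 44*g*h - 96*g + h^3 - 11*h^2 + 24*h)/(5*g*h - 25*g + h^2 - 5*h)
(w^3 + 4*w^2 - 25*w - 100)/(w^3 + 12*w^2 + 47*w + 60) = (w - 5)/(w + 3)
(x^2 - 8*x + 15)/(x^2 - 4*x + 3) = (x - 5)/(x - 1)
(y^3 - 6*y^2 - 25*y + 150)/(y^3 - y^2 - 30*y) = (y - 5)/y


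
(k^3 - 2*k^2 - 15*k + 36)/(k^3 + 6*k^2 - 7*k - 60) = (k - 3)/(k + 5)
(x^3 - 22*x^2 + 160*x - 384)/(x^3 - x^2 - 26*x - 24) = (x^2 - 16*x + 64)/(x^2 + 5*x + 4)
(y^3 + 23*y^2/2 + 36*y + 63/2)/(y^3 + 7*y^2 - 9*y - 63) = (y + 3/2)/(y - 3)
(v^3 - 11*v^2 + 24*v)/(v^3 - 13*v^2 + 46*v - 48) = v/(v - 2)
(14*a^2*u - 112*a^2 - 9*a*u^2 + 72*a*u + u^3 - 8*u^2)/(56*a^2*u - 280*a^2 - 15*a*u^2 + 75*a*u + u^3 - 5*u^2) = (-2*a*u + 16*a + u^2 - 8*u)/(-8*a*u + 40*a + u^2 - 5*u)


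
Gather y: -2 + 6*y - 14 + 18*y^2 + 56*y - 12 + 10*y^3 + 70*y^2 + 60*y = 10*y^3 + 88*y^2 + 122*y - 28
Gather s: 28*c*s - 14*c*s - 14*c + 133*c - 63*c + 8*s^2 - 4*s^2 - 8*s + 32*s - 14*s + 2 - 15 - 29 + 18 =56*c + 4*s^2 + s*(14*c + 10) - 24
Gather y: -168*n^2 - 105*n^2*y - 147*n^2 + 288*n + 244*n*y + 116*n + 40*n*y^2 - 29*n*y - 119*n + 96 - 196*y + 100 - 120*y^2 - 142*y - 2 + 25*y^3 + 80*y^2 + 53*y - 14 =-315*n^2 + 285*n + 25*y^3 + y^2*(40*n - 40) + y*(-105*n^2 + 215*n - 285) + 180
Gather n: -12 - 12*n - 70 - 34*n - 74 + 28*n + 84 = -18*n - 72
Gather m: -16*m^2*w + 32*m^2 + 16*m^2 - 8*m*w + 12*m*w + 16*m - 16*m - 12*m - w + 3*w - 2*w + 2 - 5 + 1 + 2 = m^2*(48 - 16*w) + m*(4*w - 12)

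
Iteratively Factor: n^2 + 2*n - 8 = (n - 2)*(n + 4)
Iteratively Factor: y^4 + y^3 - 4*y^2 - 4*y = (y + 2)*(y^3 - y^2 - 2*y) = (y - 2)*(y + 2)*(y^2 + y) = y*(y - 2)*(y + 2)*(y + 1)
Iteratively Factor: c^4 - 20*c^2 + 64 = (c - 2)*(c^3 + 2*c^2 - 16*c - 32) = (c - 4)*(c - 2)*(c^2 + 6*c + 8) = (c - 4)*(c - 2)*(c + 4)*(c + 2)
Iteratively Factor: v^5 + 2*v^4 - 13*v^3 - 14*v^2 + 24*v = (v + 4)*(v^4 - 2*v^3 - 5*v^2 + 6*v) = v*(v + 4)*(v^3 - 2*v^2 - 5*v + 6) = v*(v - 3)*(v + 4)*(v^2 + v - 2) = v*(v - 3)*(v - 1)*(v + 4)*(v + 2)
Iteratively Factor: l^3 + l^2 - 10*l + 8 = (l - 1)*(l^2 + 2*l - 8) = (l - 1)*(l + 4)*(l - 2)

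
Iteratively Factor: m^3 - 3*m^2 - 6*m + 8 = (m - 4)*(m^2 + m - 2) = (m - 4)*(m - 1)*(m + 2)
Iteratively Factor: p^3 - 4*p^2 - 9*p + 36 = (p - 4)*(p^2 - 9) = (p - 4)*(p + 3)*(p - 3)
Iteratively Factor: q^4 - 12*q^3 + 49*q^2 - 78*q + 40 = (q - 4)*(q^3 - 8*q^2 + 17*q - 10) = (q - 4)*(q - 2)*(q^2 - 6*q + 5) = (q - 4)*(q - 2)*(q - 1)*(q - 5)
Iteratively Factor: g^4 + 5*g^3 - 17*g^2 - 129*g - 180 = (g + 3)*(g^3 + 2*g^2 - 23*g - 60) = (g + 3)*(g + 4)*(g^2 - 2*g - 15) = (g - 5)*(g + 3)*(g + 4)*(g + 3)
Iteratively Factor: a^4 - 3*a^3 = (a)*(a^3 - 3*a^2) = a^2*(a^2 - 3*a) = a^3*(a - 3)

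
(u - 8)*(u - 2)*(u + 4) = u^3 - 6*u^2 - 24*u + 64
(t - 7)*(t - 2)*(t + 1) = t^3 - 8*t^2 + 5*t + 14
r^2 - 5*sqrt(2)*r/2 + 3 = (r - 3*sqrt(2)/2)*(r - sqrt(2))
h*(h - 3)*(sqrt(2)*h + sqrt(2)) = sqrt(2)*h^3 - 2*sqrt(2)*h^2 - 3*sqrt(2)*h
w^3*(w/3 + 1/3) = w^4/3 + w^3/3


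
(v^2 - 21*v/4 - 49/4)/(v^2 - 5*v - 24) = (-4*v^2 + 21*v + 49)/(4*(-v^2 + 5*v + 24))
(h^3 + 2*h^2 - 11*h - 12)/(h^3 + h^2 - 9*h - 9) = (h + 4)/(h + 3)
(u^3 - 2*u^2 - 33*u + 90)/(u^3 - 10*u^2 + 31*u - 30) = (u + 6)/(u - 2)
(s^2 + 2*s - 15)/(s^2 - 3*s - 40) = (s - 3)/(s - 8)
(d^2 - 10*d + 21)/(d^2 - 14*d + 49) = (d - 3)/(d - 7)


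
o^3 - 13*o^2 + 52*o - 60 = (o - 6)*(o - 5)*(o - 2)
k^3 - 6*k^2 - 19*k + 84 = (k - 7)*(k - 3)*(k + 4)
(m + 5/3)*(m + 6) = m^2 + 23*m/3 + 10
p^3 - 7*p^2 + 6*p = p*(p - 6)*(p - 1)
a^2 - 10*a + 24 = (a - 6)*(a - 4)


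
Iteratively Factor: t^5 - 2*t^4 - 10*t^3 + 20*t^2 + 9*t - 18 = (t - 3)*(t^4 + t^3 - 7*t^2 - t + 6) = (t - 3)*(t + 3)*(t^3 - 2*t^2 - t + 2) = (t - 3)*(t + 1)*(t + 3)*(t^2 - 3*t + 2) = (t - 3)*(t - 2)*(t + 1)*(t + 3)*(t - 1)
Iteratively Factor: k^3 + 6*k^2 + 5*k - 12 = (k - 1)*(k^2 + 7*k + 12) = (k - 1)*(k + 3)*(k + 4)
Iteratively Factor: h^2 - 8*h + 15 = (h - 3)*(h - 5)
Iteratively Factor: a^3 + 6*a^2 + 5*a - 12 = (a + 3)*(a^2 + 3*a - 4) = (a + 3)*(a + 4)*(a - 1)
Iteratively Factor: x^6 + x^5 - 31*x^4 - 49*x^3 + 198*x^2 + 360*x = (x - 5)*(x^5 + 6*x^4 - x^3 - 54*x^2 - 72*x) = (x - 5)*(x + 3)*(x^4 + 3*x^3 - 10*x^2 - 24*x) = (x - 5)*(x + 3)*(x + 4)*(x^3 - x^2 - 6*x) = x*(x - 5)*(x + 3)*(x + 4)*(x^2 - x - 6) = x*(x - 5)*(x - 3)*(x + 3)*(x + 4)*(x + 2)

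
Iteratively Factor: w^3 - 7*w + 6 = (w - 2)*(w^2 + 2*w - 3) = (w - 2)*(w + 3)*(w - 1)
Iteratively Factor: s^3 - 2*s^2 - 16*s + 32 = (s + 4)*(s^2 - 6*s + 8) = (s - 4)*(s + 4)*(s - 2)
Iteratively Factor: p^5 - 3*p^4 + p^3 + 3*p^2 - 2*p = (p + 1)*(p^4 - 4*p^3 + 5*p^2 - 2*p) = (p - 2)*(p + 1)*(p^3 - 2*p^2 + p) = p*(p - 2)*(p + 1)*(p^2 - 2*p + 1) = p*(p - 2)*(p - 1)*(p + 1)*(p - 1)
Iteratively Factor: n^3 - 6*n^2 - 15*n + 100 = (n - 5)*(n^2 - n - 20) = (n - 5)*(n + 4)*(n - 5)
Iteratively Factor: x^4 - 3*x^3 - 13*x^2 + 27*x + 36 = (x + 3)*(x^3 - 6*x^2 + 5*x + 12) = (x - 4)*(x + 3)*(x^2 - 2*x - 3) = (x - 4)*(x - 3)*(x + 3)*(x + 1)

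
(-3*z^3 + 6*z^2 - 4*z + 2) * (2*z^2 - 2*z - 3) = -6*z^5 + 18*z^4 - 11*z^3 - 6*z^2 + 8*z - 6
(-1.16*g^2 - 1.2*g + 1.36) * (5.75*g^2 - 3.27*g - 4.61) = -6.67*g^4 - 3.1068*g^3 + 17.0916*g^2 + 1.0848*g - 6.2696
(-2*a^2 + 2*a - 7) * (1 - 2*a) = 4*a^3 - 6*a^2 + 16*a - 7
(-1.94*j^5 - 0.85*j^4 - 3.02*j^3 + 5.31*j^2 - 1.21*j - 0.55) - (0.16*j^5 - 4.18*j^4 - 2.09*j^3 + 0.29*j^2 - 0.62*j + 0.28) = -2.1*j^5 + 3.33*j^4 - 0.93*j^3 + 5.02*j^2 - 0.59*j - 0.83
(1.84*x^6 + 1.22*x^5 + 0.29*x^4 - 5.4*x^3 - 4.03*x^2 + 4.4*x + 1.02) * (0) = 0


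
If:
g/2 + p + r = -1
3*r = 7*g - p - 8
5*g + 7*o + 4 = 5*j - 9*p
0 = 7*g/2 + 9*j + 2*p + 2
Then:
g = 4*r/15 + 14/15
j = 4*r/27 - 7/27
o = 1297*r/945 + 437/945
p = -17*r/15 - 22/15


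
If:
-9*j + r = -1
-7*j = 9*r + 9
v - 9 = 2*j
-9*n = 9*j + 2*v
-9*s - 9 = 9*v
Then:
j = 0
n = -2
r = -1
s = -10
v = 9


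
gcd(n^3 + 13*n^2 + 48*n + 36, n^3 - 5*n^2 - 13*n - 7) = n + 1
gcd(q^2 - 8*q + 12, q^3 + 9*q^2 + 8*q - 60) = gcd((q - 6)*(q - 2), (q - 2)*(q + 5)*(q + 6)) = q - 2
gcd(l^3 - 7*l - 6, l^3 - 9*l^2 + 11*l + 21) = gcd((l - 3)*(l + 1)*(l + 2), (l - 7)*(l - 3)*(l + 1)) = l^2 - 2*l - 3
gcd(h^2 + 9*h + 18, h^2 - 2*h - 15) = h + 3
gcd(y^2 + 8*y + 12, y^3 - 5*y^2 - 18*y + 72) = 1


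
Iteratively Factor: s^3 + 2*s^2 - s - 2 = (s + 2)*(s^2 - 1) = (s + 1)*(s + 2)*(s - 1)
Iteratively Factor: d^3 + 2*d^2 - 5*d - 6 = (d + 3)*(d^2 - d - 2) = (d + 1)*(d + 3)*(d - 2)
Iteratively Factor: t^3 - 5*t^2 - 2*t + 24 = (t + 2)*(t^2 - 7*t + 12) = (t - 3)*(t + 2)*(t - 4)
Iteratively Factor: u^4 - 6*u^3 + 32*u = (u - 4)*(u^3 - 2*u^2 - 8*u) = (u - 4)^2*(u^2 + 2*u) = (u - 4)^2*(u + 2)*(u)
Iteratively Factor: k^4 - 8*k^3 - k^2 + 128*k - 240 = (k - 3)*(k^3 - 5*k^2 - 16*k + 80) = (k - 3)*(k + 4)*(k^2 - 9*k + 20) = (k - 4)*(k - 3)*(k + 4)*(k - 5)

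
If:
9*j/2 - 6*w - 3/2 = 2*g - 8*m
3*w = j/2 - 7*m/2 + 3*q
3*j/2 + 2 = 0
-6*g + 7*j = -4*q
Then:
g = 45*w/29 - 293/348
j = -4/3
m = 33*w/29 + 253/348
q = 135*w/58 + 745/696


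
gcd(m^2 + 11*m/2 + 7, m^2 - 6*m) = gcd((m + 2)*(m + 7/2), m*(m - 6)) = 1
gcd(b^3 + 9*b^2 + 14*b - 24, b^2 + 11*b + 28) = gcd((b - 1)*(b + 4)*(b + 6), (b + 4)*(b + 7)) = b + 4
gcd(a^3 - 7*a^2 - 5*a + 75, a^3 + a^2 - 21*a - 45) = a^2 - 2*a - 15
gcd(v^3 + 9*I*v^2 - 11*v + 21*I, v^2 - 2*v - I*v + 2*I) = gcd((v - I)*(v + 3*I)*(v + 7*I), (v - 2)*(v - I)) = v - I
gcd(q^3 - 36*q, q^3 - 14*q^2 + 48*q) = q^2 - 6*q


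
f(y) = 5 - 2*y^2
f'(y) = -4*y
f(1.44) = 0.85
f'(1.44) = -5.76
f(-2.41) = -6.62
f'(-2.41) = 9.64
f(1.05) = 2.80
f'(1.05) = -4.20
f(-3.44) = -18.67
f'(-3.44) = 13.76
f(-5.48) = -55.06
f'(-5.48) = 21.92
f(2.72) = -9.80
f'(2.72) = -10.88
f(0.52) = 4.46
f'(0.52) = -2.08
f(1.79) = -1.41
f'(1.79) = -7.16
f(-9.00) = -157.00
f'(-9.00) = 36.00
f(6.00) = -67.00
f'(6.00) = -24.00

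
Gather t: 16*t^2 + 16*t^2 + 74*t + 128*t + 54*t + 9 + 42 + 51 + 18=32*t^2 + 256*t + 120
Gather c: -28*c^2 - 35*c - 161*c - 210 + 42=-28*c^2 - 196*c - 168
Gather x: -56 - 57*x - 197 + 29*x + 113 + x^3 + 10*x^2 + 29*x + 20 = x^3 + 10*x^2 + x - 120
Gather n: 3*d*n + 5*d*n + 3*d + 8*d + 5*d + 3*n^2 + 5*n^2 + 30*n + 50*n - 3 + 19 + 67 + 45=16*d + 8*n^2 + n*(8*d + 80) + 128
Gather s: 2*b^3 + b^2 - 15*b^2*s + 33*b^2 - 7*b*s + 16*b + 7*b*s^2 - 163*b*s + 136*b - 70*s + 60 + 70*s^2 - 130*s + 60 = 2*b^3 + 34*b^2 + 152*b + s^2*(7*b + 70) + s*(-15*b^2 - 170*b - 200) + 120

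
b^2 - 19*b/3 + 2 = (b - 6)*(b - 1/3)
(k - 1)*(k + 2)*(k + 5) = k^3 + 6*k^2 + 3*k - 10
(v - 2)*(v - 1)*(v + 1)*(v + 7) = v^4 + 5*v^3 - 15*v^2 - 5*v + 14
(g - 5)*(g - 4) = g^2 - 9*g + 20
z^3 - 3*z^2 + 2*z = z*(z - 2)*(z - 1)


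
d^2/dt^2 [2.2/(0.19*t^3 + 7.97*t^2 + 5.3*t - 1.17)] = (-(2.508*t + 35.068)*(0.19*t^3 + 7.97*t^2 + 5.3*t - 1.17) + 2.2*(0.57*t^2 + 15.94*t + 5.3)*(1.14*t^2 + 31.88*t + 10.6))/(0.19*t^3 + 7.97*t^2 + 5.3*t - 1.17)^3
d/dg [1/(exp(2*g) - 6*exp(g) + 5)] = 2*(3 - exp(g))*exp(g)/(exp(2*g) - 6*exp(g) + 5)^2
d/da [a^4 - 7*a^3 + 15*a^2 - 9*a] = 4*a^3 - 21*a^2 + 30*a - 9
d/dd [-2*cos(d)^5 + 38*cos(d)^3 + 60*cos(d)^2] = 2*(5*cos(d)^3 - 57*cos(d) - 60)*sin(d)*cos(d)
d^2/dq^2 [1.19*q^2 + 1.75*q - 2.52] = 2.38000000000000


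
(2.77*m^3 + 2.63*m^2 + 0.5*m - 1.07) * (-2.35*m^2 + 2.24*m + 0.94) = -6.5095*m^5 + 0.0243000000000002*m^4 + 7.32*m^3 + 6.1067*m^2 - 1.9268*m - 1.0058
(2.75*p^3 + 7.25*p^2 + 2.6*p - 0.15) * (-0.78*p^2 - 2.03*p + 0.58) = -2.145*p^5 - 11.2375*p^4 - 15.1505*p^3 - 0.956*p^2 + 1.8125*p - 0.087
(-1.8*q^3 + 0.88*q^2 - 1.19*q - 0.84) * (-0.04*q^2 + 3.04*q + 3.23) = 0.072*q^5 - 5.5072*q^4 - 3.0912*q^3 - 0.7416*q^2 - 6.3973*q - 2.7132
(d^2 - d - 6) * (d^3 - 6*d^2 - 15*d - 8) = d^5 - 7*d^4 - 15*d^3 + 43*d^2 + 98*d + 48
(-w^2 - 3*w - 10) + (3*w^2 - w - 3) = 2*w^2 - 4*w - 13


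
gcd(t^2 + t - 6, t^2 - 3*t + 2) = t - 2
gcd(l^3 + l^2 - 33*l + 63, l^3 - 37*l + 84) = l^2 + 4*l - 21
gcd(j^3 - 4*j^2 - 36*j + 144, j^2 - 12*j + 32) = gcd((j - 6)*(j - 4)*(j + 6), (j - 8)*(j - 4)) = j - 4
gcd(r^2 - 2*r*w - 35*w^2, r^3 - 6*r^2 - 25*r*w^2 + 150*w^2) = r + 5*w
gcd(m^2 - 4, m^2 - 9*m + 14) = m - 2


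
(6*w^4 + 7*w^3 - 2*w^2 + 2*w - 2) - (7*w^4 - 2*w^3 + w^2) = -w^4 + 9*w^3 - 3*w^2 + 2*w - 2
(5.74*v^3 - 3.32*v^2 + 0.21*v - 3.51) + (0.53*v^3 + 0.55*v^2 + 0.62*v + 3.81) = 6.27*v^3 - 2.77*v^2 + 0.83*v + 0.3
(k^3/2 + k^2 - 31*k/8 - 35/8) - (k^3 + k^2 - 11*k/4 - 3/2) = -k^3/2 - 9*k/8 - 23/8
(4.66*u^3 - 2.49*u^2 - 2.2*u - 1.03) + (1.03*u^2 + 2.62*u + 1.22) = 4.66*u^3 - 1.46*u^2 + 0.42*u + 0.19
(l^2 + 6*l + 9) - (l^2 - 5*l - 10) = 11*l + 19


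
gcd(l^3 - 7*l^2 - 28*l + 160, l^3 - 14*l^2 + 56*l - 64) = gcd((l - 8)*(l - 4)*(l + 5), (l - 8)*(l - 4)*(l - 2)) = l^2 - 12*l + 32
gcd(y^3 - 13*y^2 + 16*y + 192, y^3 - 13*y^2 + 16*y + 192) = y^3 - 13*y^2 + 16*y + 192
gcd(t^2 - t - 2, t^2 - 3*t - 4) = t + 1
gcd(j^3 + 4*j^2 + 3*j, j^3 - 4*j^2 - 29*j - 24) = j^2 + 4*j + 3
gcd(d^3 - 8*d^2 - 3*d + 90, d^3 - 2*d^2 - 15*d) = d^2 - 2*d - 15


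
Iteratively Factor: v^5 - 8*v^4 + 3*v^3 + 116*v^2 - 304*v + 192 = (v + 4)*(v^4 - 12*v^3 + 51*v^2 - 88*v + 48) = (v - 3)*(v + 4)*(v^3 - 9*v^2 + 24*v - 16) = (v - 3)*(v - 1)*(v + 4)*(v^2 - 8*v + 16) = (v - 4)*(v - 3)*(v - 1)*(v + 4)*(v - 4)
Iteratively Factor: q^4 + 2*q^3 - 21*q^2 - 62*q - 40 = (q + 2)*(q^3 - 21*q - 20) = (q - 5)*(q + 2)*(q^2 + 5*q + 4) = (q - 5)*(q + 1)*(q + 2)*(q + 4)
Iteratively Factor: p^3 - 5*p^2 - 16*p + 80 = (p + 4)*(p^2 - 9*p + 20) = (p - 5)*(p + 4)*(p - 4)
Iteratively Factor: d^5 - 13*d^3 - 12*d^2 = (d + 3)*(d^4 - 3*d^3 - 4*d^2) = (d + 1)*(d + 3)*(d^3 - 4*d^2) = d*(d + 1)*(d + 3)*(d^2 - 4*d) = d^2*(d + 1)*(d + 3)*(d - 4)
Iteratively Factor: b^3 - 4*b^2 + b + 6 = (b - 2)*(b^2 - 2*b - 3) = (b - 3)*(b - 2)*(b + 1)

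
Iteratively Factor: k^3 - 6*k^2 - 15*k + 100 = (k - 5)*(k^2 - k - 20) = (k - 5)*(k + 4)*(k - 5)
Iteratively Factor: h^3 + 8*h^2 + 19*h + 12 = (h + 4)*(h^2 + 4*h + 3) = (h + 3)*(h + 4)*(h + 1)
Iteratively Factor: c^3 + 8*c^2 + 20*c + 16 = (c + 4)*(c^2 + 4*c + 4) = (c + 2)*(c + 4)*(c + 2)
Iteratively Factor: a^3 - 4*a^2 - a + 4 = (a + 1)*(a^2 - 5*a + 4) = (a - 4)*(a + 1)*(a - 1)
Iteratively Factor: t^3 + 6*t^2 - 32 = (t + 4)*(t^2 + 2*t - 8) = (t + 4)^2*(t - 2)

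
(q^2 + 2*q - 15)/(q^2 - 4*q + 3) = (q + 5)/(q - 1)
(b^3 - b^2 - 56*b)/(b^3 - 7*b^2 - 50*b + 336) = b/(b - 6)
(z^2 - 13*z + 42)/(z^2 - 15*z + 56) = (z - 6)/(z - 8)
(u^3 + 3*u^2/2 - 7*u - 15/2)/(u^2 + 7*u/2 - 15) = (u^2 + 4*u + 3)/(u + 6)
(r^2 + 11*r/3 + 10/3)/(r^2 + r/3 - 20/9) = 3*(r + 2)/(3*r - 4)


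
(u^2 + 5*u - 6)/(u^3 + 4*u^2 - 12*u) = (u - 1)/(u*(u - 2))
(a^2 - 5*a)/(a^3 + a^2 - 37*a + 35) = a/(a^2 + 6*a - 7)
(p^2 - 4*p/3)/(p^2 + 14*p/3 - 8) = p/(p + 6)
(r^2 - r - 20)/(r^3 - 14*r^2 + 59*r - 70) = (r + 4)/(r^2 - 9*r + 14)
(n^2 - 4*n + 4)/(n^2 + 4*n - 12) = (n - 2)/(n + 6)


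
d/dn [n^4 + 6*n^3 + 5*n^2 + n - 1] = 4*n^3 + 18*n^2 + 10*n + 1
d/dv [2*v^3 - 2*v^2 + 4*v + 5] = 6*v^2 - 4*v + 4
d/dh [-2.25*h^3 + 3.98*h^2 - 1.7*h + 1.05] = -6.75*h^2 + 7.96*h - 1.7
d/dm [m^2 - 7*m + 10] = 2*m - 7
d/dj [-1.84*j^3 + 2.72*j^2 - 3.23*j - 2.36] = -5.52*j^2 + 5.44*j - 3.23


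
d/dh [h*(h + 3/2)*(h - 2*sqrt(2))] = 3*h^2 - 4*sqrt(2)*h + 3*h - 3*sqrt(2)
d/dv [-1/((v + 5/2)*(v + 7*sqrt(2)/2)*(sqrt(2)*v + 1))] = 4*(sqrt(2)*(2*v + 5)*(2*v + 7*sqrt(2)) + 2*(2*v + 5)*(sqrt(2)*v + 1) + 2*(2*v + 7*sqrt(2))*(sqrt(2)*v + 1))/((2*v + 5)^2*(2*v + 7*sqrt(2))^2*(sqrt(2)*v + 1)^2)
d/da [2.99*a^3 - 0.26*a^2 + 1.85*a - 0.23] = 8.97*a^2 - 0.52*a + 1.85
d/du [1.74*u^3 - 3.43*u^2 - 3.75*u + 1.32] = 5.22*u^2 - 6.86*u - 3.75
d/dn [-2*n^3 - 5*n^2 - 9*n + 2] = -6*n^2 - 10*n - 9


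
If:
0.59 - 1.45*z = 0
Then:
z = 0.41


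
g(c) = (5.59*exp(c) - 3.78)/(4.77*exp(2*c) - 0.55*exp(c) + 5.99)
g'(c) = (5.59*exp(c) - 3.78)*(-9.54*exp(2*c) + 0.55*exp(c))/(4.77*exp(2*c) - 0.55*exp(c) + 5.99)^2 + 5.59*exp(c)/(4.77*exp(2*c) - 0.55*exp(c) + 5.99) = (-26.6643*exp(2*c) + 36.0612*exp(c) + 31.4051)*exp(c)/(22.7529*exp(4*c) - 5.247*exp(3*c) + 57.4471*exp(2*c) - 6.589*exp(c) + 35.8801)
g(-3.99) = -0.61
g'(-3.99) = 0.02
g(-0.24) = 0.07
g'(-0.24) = 0.47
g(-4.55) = -0.62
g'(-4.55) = 0.01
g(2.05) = 0.14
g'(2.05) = -0.12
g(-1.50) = -0.41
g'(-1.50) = 0.23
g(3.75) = 0.03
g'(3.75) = -0.03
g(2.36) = 0.10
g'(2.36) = -0.10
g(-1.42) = -0.40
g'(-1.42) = 0.25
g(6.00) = 0.00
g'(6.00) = 0.00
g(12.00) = 0.00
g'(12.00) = 0.00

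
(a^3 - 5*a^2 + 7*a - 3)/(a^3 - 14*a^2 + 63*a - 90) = (a^2 - 2*a + 1)/(a^2 - 11*a + 30)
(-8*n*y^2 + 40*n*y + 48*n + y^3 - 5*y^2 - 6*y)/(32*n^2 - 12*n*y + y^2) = (y^2 - 5*y - 6)/(-4*n + y)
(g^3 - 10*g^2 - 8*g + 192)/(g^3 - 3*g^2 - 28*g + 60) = (g^2 - 4*g - 32)/(g^2 + 3*g - 10)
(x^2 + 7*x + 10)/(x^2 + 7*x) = (x^2 + 7*x + 10)/(x*(x + 7))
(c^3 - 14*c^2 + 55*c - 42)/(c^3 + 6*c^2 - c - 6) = (c^2 - 13*c + 42)/(c^2 + 7*c + 6)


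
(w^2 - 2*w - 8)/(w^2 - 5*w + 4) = (w + 2)/(w - 1)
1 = 1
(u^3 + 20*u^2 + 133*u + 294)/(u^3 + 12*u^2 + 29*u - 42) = (u + 7)/(u - 1)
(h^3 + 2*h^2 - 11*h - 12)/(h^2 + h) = h + 1 - 12/h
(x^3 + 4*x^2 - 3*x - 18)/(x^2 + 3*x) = x + 1 - 6/x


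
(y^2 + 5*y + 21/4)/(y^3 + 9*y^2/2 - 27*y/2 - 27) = (y + 7/2)/(y^2 + 3*y - 18)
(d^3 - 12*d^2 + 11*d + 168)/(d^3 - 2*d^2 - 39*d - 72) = (d - 7)/(d + 3)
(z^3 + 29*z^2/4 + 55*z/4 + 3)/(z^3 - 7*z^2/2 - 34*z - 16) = (4*z^2 + 13*z + 3)/(2*(2*z^2 - 15*z - 8))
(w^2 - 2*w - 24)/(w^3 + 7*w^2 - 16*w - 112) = (w - 6)/(w^2 + 3*w - 28)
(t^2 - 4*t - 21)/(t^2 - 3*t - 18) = (t - 7)/(t - 6)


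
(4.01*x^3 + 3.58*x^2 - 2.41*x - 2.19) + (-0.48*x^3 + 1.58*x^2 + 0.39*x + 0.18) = 3.53*x^3 + 5.16*x^2 - 2.02*x - 2.01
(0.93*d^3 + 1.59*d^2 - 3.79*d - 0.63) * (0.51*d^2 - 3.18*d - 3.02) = 0.4743*d^5 - 2.1465*d^4 - 9.7977*d^3 + 6.9291*d^2 + 13.4492*d + 1.9026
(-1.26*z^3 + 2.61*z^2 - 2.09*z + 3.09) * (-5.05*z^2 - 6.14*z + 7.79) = 6.363*z^5 - 5.4441*z^4 - 15.2863*z^3 + 17.56*z^2 - 35.2537*z + 24.0711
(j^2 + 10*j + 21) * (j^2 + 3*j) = j^4 + 13*j^3 + 51*j^2 + 63*j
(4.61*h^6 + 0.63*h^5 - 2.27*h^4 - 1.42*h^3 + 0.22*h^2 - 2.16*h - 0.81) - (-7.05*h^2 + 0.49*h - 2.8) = 4.61*h^6 + 0.63*h^5 - 2.27*h^4 - 1.42*h^3 + 7.27*h^2 - 2.65*h + 1.99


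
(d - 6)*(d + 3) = d^2 - 3*d - 18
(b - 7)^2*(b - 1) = b^3 - 15*b^2 + 63*b - 49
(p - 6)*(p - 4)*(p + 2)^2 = p^4 - 6*p^3 - 12*p^2 + 56*p + 96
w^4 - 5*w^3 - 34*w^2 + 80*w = w*(w - 8)*(w - 2)*(w + 5)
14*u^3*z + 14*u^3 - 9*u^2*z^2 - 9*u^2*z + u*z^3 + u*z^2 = (-7*u + z)*(-2*u + z)*(u*z + u)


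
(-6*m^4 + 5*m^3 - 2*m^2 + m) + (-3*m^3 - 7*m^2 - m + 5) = -6*m^4 + 2*m^3 - 9*m^2 + 5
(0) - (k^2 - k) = -k^2 + k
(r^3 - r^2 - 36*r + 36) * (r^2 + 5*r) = r^5 + 4*r^4 - 41*r^3 - 144*r^2 + 180*r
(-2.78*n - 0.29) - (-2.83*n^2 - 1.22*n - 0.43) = 2.83*n^2 - 1.56*n + 0.14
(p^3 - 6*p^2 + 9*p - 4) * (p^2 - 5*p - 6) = p^5 - 11*p^4 + 33*p^3 - 13*p^2 - 34*p + 24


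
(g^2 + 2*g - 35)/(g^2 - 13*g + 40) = (g + 7)/(g - 8)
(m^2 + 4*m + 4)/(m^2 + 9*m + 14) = (m + 2)/(m + 7)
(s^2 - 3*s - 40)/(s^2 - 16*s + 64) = (s + 5)/(s - 8)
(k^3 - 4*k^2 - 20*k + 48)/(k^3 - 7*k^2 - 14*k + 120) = (k - 2)/(k - 5)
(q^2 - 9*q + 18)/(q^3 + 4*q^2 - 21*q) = (q - 6)/(q*(q + 7))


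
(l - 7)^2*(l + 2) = l^3 - 12*l^2 + 21*l + 98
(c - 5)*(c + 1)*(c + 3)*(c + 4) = c^4 + 3*c^3 - 21*c^2 - 83*c - 60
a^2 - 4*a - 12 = (a - 6)*(a + 2)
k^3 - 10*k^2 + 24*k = k*(k - 6)*(k - 4)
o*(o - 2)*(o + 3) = o^3 + o^2 - 6*o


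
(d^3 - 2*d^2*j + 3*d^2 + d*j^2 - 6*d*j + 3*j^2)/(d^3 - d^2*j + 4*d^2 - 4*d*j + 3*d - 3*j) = (d - j)/(d + 1)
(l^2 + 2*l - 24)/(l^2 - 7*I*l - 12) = (-l^2 - 2*l + 24)/(-l^2 + 7*I*l + 12)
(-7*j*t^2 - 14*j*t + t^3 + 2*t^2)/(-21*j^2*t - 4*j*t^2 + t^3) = (t + 2)/(3*j + t)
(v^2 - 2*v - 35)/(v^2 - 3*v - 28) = (v + 5)/(v + 4)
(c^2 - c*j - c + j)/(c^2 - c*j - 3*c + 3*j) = (c - 1)/(c - 3)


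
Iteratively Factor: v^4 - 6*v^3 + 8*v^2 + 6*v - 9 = (v + 1)*(v^3 - 7*v^2 + 15*v - 9) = (v - 3)*(v + 1)*(v^2 - 4*v + 3) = (v - 3)*(v - 1)*(v + 1)*(v - 3)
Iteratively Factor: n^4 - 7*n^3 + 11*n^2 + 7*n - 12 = (n - 3)*(n^3 - 4*n^2 - n + 4) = (n - 4)*(n - 3)*(n^2 - 1) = (n - 4)*(n - 3)*(n + 1)*(n - 1)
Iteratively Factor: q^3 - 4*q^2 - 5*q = (q)*(q^2 - 4*q - 5) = q*(q + 1)*(q - 5)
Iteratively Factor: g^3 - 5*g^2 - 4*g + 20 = (g - 2)*(g^2 - 3*g - 10) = (g - 5)*(g - 2)*(g + 2)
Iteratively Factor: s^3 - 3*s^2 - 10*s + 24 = (s + 3)*(s^2 - 6*s + 8) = (s - 2)*(s + 3)*(s - 4)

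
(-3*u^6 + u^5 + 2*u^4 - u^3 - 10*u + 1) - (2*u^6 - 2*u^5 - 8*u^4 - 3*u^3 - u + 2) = -5*u^6 + 3*u^5 + 10*u^4 + 2*u^3 - 9*u - 1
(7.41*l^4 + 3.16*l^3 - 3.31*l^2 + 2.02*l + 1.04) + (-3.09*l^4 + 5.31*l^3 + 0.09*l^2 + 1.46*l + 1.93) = 4.32*l^4 + 8.47*l^3 - 3.22*l^2 + 3.48*l + 2.97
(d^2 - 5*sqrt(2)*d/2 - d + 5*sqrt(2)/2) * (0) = 0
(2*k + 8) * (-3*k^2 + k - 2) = -6*k^3 - 22*k^2 + 4*k - 16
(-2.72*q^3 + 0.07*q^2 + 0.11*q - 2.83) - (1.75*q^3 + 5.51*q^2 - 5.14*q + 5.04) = -4.47*q^3 - 5.44*q^2 + 5.25*q - 7.87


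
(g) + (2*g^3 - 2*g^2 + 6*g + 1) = 2*g^3 - 2*g^2 + 7*g + 1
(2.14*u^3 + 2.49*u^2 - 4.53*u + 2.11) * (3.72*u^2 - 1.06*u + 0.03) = 7.9608*u^5 + 6.9944*u^4 - 19.4268*u^3 + 12.7257*u^2 - 2.3725*u + 0.0633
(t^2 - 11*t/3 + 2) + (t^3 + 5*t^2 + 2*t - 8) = t^3 + 6*t^2 - 5*t/3 - 6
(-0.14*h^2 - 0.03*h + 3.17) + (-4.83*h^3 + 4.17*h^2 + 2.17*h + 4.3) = -4.83*h^3 + 4.03*h^2 + 2.14*h + 7.47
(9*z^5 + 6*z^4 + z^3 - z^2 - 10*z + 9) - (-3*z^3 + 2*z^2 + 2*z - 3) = 9*z^5 + 6*z^4 + 4*z^3 - 3*z^2 - 12*z + 12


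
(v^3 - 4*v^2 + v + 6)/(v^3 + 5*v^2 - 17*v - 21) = (v - 2)/(v + 7)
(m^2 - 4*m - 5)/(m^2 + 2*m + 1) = (m - 5)/(m + 1)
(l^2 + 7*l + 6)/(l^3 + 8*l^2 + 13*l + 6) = 1/(l + 1)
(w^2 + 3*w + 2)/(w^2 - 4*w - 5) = (w + 2)/(w - 5)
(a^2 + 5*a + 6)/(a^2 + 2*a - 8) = (a^2 + 5*a + 6)/(a^2 + 2*a - 8)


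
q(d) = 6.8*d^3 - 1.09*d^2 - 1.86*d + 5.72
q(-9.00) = -5023.03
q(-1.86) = -38.35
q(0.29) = 5.25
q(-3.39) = -265.42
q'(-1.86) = 72.77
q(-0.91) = 1.39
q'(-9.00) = 1670.16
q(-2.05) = -53.63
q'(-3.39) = 239.97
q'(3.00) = 175.20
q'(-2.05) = 88.34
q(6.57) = 1874.89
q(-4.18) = -502.19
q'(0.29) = -0.78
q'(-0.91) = 17.02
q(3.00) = 173.93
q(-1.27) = -7.60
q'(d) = 20.4*d^2 - 2.18*d - 1.86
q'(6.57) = 864.38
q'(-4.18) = 363.69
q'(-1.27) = 33.81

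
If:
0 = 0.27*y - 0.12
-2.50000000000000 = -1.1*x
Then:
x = 2.27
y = 0.44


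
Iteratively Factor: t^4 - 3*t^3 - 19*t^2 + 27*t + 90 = (t - 5)*(t^3 + 2*t^2 - 9*t - 18) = (t - 5)*(t - 3)*(t^2 + 5*t + 6) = (t - 5)*(t - 3)*(t + 2)*(t + 3)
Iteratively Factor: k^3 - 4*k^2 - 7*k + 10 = (k + 2)*(k^2 - 6*k + 5) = (k - 5)*(k + 2)*(k - 1)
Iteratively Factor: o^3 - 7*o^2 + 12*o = (o - 3)*(o^2 - 4*o) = o*(o - 3)*(o - 4)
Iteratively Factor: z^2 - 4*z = (z - 4)*(z)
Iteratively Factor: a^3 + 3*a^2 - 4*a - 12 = (a + 2)*(a^2 + a - 6) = (a + 2)*(a + 3)*(a - 2)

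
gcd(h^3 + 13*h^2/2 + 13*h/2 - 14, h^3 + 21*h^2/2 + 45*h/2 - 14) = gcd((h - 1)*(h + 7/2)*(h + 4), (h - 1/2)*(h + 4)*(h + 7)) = h + 4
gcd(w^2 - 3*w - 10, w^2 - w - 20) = w - 5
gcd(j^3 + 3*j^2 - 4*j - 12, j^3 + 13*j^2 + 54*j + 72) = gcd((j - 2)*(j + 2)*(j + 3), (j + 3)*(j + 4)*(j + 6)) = j + 3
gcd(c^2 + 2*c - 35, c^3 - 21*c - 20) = c - 5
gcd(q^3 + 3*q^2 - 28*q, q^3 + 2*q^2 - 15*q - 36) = q - 4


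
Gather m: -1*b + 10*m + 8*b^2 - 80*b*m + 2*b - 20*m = 8*b^2 + b + m*(-80*b - 10)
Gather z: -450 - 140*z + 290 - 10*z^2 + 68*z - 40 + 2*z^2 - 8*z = -8*z^2 - 80*z - 200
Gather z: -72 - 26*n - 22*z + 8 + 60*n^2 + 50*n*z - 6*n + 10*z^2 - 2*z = 60*n^2 - 32*n + 10*z^2 + z*(50*n - 24) - 64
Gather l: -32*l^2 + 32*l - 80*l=-32*l^2 - 48*l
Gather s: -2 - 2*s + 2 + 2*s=0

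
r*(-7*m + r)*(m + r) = -7*m^2*r - 6*m*r^2 + r^3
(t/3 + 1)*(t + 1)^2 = t^3/3 + 5*t^2/3 + 7*t/3 + 1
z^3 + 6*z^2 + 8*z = z*(z + 2)*(z + 4)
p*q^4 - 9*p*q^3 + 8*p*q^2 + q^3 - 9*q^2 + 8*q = q*(q - 8)*(q - 1)*(p*q + 1)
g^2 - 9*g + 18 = (g - 6)*(g - 3)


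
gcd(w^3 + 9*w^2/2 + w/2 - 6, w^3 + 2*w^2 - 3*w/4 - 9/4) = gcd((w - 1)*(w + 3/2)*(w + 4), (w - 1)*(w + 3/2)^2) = w^2 + w/2 - 3/2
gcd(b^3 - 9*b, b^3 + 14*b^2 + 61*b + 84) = b + 3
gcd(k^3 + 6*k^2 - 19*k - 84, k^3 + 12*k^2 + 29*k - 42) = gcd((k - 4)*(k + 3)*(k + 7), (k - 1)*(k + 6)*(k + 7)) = k + 7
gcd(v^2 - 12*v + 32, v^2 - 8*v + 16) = v - 4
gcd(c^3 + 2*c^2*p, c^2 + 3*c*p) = c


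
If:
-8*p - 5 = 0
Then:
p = -5/8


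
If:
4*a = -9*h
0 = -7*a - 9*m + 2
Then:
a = 2/7 - 9*m/7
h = 4*m/7 - 8/63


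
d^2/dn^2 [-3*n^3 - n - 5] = -18*n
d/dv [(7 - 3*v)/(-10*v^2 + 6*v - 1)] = (-30*v^2 + 140*v - 39)/(100*v^4 - 120*v^3 + 56*v^2 - 12*v + 1)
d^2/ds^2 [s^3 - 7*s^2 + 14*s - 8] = 6*s - 14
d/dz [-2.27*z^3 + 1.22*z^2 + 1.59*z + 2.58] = -6.81*z^2 + 2.44*z + 1.59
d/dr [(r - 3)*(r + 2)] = 2*r - 1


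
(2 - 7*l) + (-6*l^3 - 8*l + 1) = -6*l^3 - 15*l + 3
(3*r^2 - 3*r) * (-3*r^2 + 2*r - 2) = -9*r^4 + 15*r^3 - 12*r^2 + 6*r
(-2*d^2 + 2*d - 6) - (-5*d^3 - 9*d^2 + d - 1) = 5*d^3 + 7*d^2 + d - 5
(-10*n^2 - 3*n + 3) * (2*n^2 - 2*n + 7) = -20*n^4 + 14*n^3 - 58*n^2 - 27*n + 21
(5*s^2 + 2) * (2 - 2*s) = -10*s^3 + 10*s^2 - 4*s + 4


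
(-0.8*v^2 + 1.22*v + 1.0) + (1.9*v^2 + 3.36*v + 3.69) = 1.1*v^2 + 4.58*v + 4.69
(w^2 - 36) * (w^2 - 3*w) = w^4 - 3*w^3 - 36*w^2 + 108*w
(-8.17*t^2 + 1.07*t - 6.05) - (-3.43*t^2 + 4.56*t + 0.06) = -4.74*t^2 - 3.49*t - 6.11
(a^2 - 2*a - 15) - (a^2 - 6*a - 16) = 4*a + 1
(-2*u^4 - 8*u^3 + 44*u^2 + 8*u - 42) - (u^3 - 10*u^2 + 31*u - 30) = -2*u^4 - 9*u^3 + 54*u^2 - 23*u - 12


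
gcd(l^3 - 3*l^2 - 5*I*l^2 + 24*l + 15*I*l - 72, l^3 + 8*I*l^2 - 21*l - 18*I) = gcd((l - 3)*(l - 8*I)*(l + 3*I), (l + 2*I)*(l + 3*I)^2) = l + 3*I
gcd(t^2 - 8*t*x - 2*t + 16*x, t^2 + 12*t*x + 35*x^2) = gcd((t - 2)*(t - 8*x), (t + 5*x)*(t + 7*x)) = 1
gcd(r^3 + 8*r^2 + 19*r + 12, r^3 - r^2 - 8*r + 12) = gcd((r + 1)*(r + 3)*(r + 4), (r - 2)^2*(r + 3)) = r + 3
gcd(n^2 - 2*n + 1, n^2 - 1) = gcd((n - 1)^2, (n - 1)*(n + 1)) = n - 1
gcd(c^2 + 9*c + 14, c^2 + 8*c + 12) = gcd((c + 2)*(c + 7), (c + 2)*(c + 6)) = c + 2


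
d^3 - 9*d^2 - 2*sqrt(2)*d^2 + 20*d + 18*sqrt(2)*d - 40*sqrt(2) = (d - 5)*(d - 4)*(d - 2*sqrt(2))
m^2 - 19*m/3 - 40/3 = (m - 8)*(m + 5/3)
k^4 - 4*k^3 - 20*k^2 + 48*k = k*(k - 6)*(k - 2)*(k + 4)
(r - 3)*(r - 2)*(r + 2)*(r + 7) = r^4 + 4*r^3 - 25*r^2 - 16*r + 84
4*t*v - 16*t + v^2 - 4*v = (4*t + v)*(v - 4)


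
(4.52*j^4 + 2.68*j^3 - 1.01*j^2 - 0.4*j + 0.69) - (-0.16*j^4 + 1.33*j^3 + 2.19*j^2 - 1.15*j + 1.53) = 4.68*j^4 + 1.35*j^3 - 3.2*j^2 + 0.75*j - 0.84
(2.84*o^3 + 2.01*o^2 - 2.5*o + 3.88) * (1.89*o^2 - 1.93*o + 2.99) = 5.3676*o^5 - 1.6823*o^4 - 0.112699999999999*o^3 + 18.1681*o^2 - 14.9634*o + 11.6012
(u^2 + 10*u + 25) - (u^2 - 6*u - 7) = 16*u + 32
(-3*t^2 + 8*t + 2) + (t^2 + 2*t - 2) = -2*t^2 + 10*t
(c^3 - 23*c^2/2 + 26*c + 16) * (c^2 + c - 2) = c^5 - 21*c^4/2 + 25*c^3/2 + 65*c^2 - 36*c - 32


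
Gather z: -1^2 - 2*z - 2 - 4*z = -6*z - 3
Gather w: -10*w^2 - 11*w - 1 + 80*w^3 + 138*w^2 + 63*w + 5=80*w^3 + 128*w^2 + 52*w + 4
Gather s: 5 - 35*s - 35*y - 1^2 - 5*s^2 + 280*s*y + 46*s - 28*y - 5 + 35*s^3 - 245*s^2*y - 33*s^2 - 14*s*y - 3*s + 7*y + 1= 35*s^3 + s^2*(-245*y - 38) + s*(266*y + 8) - 56*y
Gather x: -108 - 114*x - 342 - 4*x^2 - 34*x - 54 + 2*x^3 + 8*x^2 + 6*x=2*x^3 + 4*x^2 - 142*x - 504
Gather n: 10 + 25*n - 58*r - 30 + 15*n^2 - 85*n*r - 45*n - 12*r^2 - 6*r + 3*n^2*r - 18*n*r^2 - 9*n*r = n^2*(3*r + 15) + n*(-18*r^2 - 94*r - 20) - 12*r^2 - 64*r - 20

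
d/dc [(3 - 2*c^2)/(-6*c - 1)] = 2*(6*c^2 + 2*c + 9)/(36*c^2 + 12*c + 1)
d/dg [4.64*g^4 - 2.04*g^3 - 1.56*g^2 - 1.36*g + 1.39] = 18.56*g^3 - 6.12*g^2 - 3.12*g - 1.36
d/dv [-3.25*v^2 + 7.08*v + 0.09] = 7.08 - 6.5*v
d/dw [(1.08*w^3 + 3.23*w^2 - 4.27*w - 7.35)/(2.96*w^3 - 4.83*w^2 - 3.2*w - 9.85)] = (1.77635683940025e-15*w^5 - 14.7772*w^4 + 18.3664*w^3 + 2.39389999999998*w^2 - 134.632*w + 18.5395)/(8.7616*w^6 - 28.5936*w^5 + 4.3849*w^4 - 27.4*w^3 + 105.391*w^2 + 63.04*w + 97.0225)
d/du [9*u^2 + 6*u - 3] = 18*u + 6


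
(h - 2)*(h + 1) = h^2 - h - 2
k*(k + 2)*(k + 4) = k^3 + 6*k^2 + 8*k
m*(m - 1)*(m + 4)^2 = m^4 + 7*m^3 + 8*m^2 - 16*m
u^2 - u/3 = u*(u - 1/3)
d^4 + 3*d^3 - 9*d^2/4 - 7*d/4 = d*(d - 1)*(d + 1/2)*(d + 7/2)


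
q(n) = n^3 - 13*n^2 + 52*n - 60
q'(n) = 3*n^2 - 26*n + 52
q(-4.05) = -550.26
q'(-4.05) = 206.51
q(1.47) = -8.48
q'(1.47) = 20.26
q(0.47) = -38.33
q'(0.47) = 40.44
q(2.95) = 5.94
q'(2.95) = 1.41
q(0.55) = -35.17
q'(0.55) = 38.61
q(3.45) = 5.73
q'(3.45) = -1.99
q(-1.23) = -145.49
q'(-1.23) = 88.52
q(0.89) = -23.31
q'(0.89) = 31.24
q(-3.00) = -360.00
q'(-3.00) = 157.00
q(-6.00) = -1056.00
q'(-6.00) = 316.00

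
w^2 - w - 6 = (w - 3)*(w + 2)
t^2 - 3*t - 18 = (t - 6)*(t + 3)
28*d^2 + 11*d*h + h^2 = (4*d + h)*(7*d + h)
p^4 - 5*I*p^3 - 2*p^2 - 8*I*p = p*(p - 4*I)*(p - 2*I)*(p + I)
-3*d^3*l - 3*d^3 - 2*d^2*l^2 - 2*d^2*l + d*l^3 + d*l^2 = (-3*d + l)*(d + l)*(d*l + d)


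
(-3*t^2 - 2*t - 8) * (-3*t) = 9*t^3 + 6*t^2 + 24*t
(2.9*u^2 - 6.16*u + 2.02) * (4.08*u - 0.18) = 11.832*u^3 - 25.6548*u^2 + 9.3504*u - 0.3636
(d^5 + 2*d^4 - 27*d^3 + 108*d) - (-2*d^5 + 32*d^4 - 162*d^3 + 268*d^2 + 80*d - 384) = 3*d^5 - 30*d^4 + 135*d^3 - 268*d^2 + 28*d + 384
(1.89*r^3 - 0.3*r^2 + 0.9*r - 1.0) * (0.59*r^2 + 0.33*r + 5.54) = 1.1151*r^5 + 0.4467*r^4 + 10.9026*r^3 - 1.955*r^2 + 4.656*r - 5.54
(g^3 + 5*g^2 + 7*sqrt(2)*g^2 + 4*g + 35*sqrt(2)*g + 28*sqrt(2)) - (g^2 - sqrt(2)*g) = g^3 + 4*g^2 + 7*sqrt(2)*g^2 + 4*g + 36*sqrt(2)*g + 28*sqrt(2)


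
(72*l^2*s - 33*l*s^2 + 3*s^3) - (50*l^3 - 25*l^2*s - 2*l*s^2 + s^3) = -50*l^3 + 97*l^2*s - 31*l*s^2 + 2*s^3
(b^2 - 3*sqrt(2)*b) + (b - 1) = b^2 - 3*sqrt(2)*b + b - 1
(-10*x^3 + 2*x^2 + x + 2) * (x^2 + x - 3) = -10*x^5 - 8*x^4 + 33*x^3 - 3*x^2 - x - 6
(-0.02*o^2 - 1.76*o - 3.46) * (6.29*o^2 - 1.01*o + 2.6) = -0.1258*o^4 - 11.0502*o^3 - 20.0378*o^2 - 1.0814*o - 8.996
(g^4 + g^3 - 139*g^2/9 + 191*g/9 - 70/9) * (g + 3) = g^5 + 4*g^4 - 112*g^3/9 - 226*g^2/9 + 503*g/9 - 70/3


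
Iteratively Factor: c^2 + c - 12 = (c + 4)*(c - 3)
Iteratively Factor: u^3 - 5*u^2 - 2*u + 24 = (u - 3)*(u^2 - 2*u - 8) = (u - 3)*(u + 2)*(u - 4)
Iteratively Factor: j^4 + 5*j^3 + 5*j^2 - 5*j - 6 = (j + 1)*(j^3 + 4*j^2 + j - 6) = (j + 1)*(j + 3)*(j^2 + j - 2) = (j - 1)*(j + 1)*(j + 3)*(j + 2)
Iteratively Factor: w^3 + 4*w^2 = (w + 4)*(w^2) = w*(w + 4)*(w)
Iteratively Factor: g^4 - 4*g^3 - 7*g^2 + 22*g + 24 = (g + 2)*(g^3 - 6*g^2 + 5*g + 12) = (g + 1)*(g + 2)*(g^2 - 7*g + 12) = (g - 3)*(g + 1)*(g + 2)*(g - 4)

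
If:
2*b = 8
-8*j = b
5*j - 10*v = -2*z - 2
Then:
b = 4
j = -1/2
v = z/5 - 1/20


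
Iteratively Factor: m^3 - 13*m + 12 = (m + 4)*(m^2 - 4*m + 3) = (m - 3)*(m + 4)*(m - 1)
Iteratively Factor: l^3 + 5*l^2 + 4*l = (l)*(l^2 + 5*l + 4) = l*(l + 1)*(l + 4)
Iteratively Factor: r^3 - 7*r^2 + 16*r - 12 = (r - 2)*(r^2 - 5*r + 6) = (r - 2)^2*(r - 3)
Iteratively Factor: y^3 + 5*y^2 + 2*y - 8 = (y + 2)*(y^2 + 3*y - 4) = (y + 2)*(y + 4)*(y - 1)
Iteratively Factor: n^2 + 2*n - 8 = (n - 2)*(n + 4)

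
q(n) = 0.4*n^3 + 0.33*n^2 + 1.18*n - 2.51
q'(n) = 1.2*n^2 + 0.66*n + 1.18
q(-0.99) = -3.74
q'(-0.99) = 1.70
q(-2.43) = -9.17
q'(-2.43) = 6.66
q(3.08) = 15.94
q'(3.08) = 14.60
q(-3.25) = -16.59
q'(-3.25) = 11.71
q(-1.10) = -3.94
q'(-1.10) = 1.91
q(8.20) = 249.90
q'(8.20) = 87.28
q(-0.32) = -2.87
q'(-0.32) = 1.09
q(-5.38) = -61.60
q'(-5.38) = 32.36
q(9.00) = 326.44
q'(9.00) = 104.32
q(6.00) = 102.85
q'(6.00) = 48.34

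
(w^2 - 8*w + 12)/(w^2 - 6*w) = (w - 2)/w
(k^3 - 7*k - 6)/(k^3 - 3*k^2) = 1 + 3/k + 2/k^2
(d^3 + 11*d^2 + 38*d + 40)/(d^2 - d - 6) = (d^2 + 9*d + 20)/(d - 3)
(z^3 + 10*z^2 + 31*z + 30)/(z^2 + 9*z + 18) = (z^2 + 7*z + 10)/(z + 6)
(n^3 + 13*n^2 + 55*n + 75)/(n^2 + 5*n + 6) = (n^2 + 10*n + 25)/(n + 2)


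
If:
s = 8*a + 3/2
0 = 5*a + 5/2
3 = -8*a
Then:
No Solution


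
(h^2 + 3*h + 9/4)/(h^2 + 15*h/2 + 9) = (h + 3/2)/(h + 6)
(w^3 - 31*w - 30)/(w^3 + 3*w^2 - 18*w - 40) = (w^2 - 5*w - 6)/(w^2 - 2*w - 8)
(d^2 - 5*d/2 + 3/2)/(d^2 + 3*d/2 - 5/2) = (2*d - 3)/(2*d + 5)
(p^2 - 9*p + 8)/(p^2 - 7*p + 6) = (p - 8)/(p - 6)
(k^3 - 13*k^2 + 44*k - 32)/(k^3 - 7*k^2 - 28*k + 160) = (k - 1)/(k + 5)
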